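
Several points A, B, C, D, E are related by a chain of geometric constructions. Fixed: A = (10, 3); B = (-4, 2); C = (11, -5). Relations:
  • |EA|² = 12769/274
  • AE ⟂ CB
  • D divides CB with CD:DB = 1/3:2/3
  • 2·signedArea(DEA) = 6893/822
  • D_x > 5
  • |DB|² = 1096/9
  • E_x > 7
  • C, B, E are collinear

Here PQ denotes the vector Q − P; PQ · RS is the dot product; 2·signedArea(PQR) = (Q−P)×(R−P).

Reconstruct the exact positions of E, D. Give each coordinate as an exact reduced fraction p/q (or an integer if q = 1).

D = (6, -8/3)
E = (1949/274, -873/274)

1. E_x = 1949/274  [C, B, E are collinear ∩ AE ⟂ CB]
2. E_y = -873/274  [C, B, E are collinear ∩ AE ⟂ CB]
   → E = (1949/274, -873/274)
3. D_x = 6  [D divides CB with CD:DB = 1/3:2/3]
4. D_y = -8/3  [D divides CB with CD:DB = 1/3:2/3]
   → D = (6, -8/3)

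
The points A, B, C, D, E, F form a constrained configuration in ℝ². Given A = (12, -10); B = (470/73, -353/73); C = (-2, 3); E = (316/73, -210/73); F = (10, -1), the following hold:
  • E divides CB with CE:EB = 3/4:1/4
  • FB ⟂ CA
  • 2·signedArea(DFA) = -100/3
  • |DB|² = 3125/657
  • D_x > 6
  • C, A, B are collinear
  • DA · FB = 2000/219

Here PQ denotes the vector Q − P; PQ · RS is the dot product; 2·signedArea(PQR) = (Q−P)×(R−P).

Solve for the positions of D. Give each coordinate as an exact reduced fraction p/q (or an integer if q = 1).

D = (20/3, -8/3)

1. D_x = 20/3  [DA · FB = 2000/219 ∩ 2·signedArea(DFA) = -100/3]
2. D_y = -8/3  [DA · FB = 2000/219 ∩ 2·signedArea(DFA) = -100/3]
   → D = (20/3, -8/3)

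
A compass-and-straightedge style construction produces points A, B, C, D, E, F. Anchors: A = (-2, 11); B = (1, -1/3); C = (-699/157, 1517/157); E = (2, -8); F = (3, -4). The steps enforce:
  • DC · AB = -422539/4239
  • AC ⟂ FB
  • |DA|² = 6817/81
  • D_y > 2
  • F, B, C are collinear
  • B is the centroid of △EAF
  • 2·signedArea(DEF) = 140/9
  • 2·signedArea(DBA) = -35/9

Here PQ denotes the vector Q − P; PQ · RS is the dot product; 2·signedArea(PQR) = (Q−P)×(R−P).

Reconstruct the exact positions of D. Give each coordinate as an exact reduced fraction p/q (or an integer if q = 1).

D = (2/3, 20/9)

1. D_x = 2/3  [DC · AB = -422539/4239 ∩ 2·signedArea(DEF) = 140/9]
2. D_y = 20/9  [DC · AB = -422539/4239 ∩ 2·signedArea(DEF) = 140/9]
   → D = (2/3, 20/9)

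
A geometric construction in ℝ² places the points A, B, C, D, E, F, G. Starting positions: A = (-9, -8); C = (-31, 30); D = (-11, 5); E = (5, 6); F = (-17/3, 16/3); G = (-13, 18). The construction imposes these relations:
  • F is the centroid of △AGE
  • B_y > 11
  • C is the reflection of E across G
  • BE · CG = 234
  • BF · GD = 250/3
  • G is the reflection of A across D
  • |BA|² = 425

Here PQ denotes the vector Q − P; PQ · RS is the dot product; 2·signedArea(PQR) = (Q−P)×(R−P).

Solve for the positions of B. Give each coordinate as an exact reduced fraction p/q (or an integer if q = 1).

B = (-4, 12)

1. B_x = -4  [BF · GD = 250/3 ∩ BE · CG = 234]
2. B_y = 12  [BF · GD = 250/3 ∩ BE · CG = 234]
   → B = (-4, 12)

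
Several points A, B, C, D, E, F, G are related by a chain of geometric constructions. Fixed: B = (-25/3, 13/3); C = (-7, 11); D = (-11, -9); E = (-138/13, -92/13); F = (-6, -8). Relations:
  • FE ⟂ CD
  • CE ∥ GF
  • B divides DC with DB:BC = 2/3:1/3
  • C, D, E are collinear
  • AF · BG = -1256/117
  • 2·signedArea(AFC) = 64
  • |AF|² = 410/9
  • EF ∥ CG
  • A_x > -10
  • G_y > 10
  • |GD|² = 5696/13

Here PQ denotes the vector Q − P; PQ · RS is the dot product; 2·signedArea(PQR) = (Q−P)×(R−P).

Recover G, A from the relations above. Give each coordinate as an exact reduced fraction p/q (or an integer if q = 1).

A = (-29/3, -7/3)
G = (-31/13, 131/13)

1. G_x = -31/13  [CE ∥ GF ∩ EF ∥ CG]
2. G_y = 131/13  [CE ∥ GF ∩ EF ∥ CG]
   → G = (-31/13, 131/13)
3. A_x = -29/3  [2·signedArea(AFC) = 64 ∩ AF · BG = -1256/117]
4. A_y = -7/3  [2·signedArea(AFC) = 64 ∩ AF · BG = -1256/117]
   → A = (-29/3, -7/3)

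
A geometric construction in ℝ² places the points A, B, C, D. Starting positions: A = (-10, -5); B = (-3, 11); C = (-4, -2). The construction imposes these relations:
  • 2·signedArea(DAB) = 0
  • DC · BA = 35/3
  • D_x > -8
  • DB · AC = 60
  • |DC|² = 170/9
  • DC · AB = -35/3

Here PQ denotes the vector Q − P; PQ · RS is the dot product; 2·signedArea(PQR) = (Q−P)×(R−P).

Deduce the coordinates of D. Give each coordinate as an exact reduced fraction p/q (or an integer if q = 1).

D = (-23/3, 1/3)

1. D_x = -23/3  [2·signedArea(DAB) = 0 ∩ DB · AC = 60]
2. D_y = 1/3  [2·signedArea(DAB) = 0 ∩ DB · AC = 60]
   → D = (-23/3, 1/3)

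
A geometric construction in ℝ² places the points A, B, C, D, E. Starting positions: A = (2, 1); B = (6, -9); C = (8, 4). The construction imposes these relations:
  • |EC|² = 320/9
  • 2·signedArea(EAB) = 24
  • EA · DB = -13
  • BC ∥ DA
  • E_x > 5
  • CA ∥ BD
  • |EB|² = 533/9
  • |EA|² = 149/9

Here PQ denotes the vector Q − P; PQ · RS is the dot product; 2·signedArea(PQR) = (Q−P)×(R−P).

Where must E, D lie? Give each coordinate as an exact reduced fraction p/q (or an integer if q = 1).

1. E_x = 16/3  [line 10·x + 4·y + -48 = 0 ∩ |EC|² = 320/9]
2. E_y = -4/3  [line 10·x + 4·y + -48 = 0 ∩ |EC|² = 320/9]
   → E = (16/3, -4/3)
3. D_x = 0  [EA · DB = -13 ∩ BC ∥ DA]
4. D_y = -12  [EA · DB = -13 ∩ BC ∥ DA]
   → D = (0, -12)

D = (0, -12)
E = (16/3, -4/3)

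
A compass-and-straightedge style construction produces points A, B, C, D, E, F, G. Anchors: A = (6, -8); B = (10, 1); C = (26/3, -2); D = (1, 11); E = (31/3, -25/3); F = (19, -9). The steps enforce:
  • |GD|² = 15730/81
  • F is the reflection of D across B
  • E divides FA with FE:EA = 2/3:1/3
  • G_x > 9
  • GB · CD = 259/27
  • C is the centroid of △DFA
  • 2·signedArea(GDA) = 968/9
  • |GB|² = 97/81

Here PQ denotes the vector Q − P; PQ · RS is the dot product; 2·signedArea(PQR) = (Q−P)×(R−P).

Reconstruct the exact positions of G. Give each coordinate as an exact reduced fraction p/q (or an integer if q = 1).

1. G_x = 86/9  [GB · CD = 259/27 ∩ 2·signedArea(GDA) = 968/9]
2. G_y = 0  [GB · CD = 259/27 ∩ 2·signedArea(GDA) = 968/9]
   → G = (86/9, 0)

G = (86/9, 0)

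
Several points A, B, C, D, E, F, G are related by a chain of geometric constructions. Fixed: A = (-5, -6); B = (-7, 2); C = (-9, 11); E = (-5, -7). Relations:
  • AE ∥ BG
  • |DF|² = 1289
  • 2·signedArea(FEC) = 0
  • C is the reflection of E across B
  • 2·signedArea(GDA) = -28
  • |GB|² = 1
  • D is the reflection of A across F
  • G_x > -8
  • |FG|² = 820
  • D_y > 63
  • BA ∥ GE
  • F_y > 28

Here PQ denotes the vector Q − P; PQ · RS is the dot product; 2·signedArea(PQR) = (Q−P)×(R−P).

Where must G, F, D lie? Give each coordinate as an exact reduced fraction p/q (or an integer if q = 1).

D = (-21, 64)
F = (-13, 29)
G = (-7, 1)

1. G_x = -7  [BA ∥ GE ∩ AE ∥ BG]
2. G_y = 1  [BA ∥ GE ∩ AE ∥ BG]
   → G = (-7, 1)
3. F_x = -13  [line -18·x + -4·y + -118 = 0 ∩ |FG|² = 820]
4. F_y = 29  [line -18·x + -4·y + -118 = 0 ∩ |FG|² = 820]
   → F = (-13, 29)
5. D_x = -21  [D is the reflection of A across F]
6. D_y = 64  [D is the reflection of A across F]
   → D = (-21, 64)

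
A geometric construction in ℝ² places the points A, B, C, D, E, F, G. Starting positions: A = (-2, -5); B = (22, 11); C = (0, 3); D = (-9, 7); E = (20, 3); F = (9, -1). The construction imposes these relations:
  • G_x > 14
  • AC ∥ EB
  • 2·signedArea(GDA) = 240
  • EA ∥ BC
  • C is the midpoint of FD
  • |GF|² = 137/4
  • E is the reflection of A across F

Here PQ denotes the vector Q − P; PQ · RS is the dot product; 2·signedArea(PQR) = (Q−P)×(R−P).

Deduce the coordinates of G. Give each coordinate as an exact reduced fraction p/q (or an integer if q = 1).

1. G_x = 29/2  [line 12·x + 7·y + -181 = 0 ∩ |GF|² = 137/4]
2. G_y = 1  [line 12·x + 7·y + -181 = 0 ∩ |GF|² = 137/4]
   → G = (29/2, 1)

G = (29/2, 1)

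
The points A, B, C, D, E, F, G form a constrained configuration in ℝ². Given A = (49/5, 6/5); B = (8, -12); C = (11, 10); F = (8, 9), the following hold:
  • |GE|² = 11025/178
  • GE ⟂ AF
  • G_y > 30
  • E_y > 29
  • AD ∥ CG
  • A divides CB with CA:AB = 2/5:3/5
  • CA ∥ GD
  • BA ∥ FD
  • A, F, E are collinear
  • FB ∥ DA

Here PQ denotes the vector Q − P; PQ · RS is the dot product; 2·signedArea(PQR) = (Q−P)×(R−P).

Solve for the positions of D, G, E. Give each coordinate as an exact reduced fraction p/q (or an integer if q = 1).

1. D_x = 49/5  [FB ∥ DA ∩ BA ∥ FD]
2. D_y = 111/5  [FB ∥ DA ∩ BA ∥ FD]
   → D = (49/5, 111/5)
3. G_x = 11  [CA ∥ GD ∩ AD ∥ CG]
4. G_y = 31  [CA ∥ GD ∩ AD ∥ CG]
   → G = (11, 31)
5. E_x = 593/178  [A, F, E are collinear ∩ GE ⟂ AF]
6. E_y = 5203/178  [A, F, E are collinear ∩ GE ⟂ AF]
   → E = (593/178, 5203/178)

D = (49/5, 111/5)
E = (593/178, 5203/178)
G = (11, 31)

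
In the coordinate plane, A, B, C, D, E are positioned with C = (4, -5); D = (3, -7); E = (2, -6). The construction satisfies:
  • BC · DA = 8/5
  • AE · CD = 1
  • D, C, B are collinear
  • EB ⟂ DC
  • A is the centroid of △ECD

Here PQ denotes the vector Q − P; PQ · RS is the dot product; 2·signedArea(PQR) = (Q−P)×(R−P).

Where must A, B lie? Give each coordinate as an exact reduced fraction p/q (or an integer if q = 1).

A = (3, -6)
B = (16/5, -33/5)

1. A_x = 3  [A is the centroid of △ECD]
2. A_y = -6  [A is the centroid of △ECD]
   → A = (3, -6)
3. B_x = 16/5  [D, C, B are collinear ∩ EB ⟂ DC]
4. B_y = -33/5  [D, C, B are collinear ∩ EB ⟂ DC]
   → B = (16/5, -33/5)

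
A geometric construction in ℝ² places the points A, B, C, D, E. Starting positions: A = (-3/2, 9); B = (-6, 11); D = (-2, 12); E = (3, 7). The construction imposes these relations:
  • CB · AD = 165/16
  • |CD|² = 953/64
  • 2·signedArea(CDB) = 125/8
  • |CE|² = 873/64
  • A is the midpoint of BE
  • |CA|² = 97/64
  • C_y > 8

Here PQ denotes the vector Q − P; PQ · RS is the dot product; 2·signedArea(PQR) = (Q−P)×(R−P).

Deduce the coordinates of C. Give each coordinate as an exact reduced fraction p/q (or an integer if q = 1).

C = (-3/8, 17/2)

1. C_x = -3/8  [2·signedArea(CDB) = 125/8 ∩ CB · AD = 165/16]
2. C_y = 17/2  [2·signedArea(CDB) = 125/8 ∩ CB · AD = 165/16]
   → C = (-3/8, 17/2)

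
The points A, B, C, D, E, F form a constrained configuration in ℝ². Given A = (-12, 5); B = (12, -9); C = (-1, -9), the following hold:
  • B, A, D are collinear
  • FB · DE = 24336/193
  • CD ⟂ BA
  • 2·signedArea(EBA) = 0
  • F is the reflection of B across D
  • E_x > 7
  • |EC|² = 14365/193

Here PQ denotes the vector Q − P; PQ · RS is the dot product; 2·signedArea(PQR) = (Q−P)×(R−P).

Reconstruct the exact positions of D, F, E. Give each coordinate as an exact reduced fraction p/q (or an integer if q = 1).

1. D_x = 444/193  [B, A, D are collinear ∩ CD ⟂ BA]
2. D_y = -645/193  [B, A, D are collinear ∩ CD ⟂ BA]
   → D = (444/193, -645/193)
3. F_x = -1428/193  [F is the reflection of B across D]
4. F_y = 447/193  [F is the reflection of B across D]
   → F = (-1428/193, 447/193)
5. E_x = 1380/193  [2·signedArea(EBA) = 0 ∩ FB · DE = 24336/193]
6. E_y = -1191/193  [2·signedArea(EBA) = 0 ∩ FB · DE = 24336/193]
   → E = (1380/193, -1191/193)

D = (444/193, -645/193)
E = (1380/193, -1191/193)
F = (-1428/193, 447/193)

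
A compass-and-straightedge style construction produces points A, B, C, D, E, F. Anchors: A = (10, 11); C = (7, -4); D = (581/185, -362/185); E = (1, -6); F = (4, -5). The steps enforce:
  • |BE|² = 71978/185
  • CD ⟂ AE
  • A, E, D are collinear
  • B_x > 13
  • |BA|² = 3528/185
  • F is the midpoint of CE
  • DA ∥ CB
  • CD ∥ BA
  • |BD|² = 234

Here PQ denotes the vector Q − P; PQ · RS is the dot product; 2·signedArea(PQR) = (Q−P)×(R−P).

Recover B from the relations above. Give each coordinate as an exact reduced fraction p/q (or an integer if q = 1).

1. B_x = 2564/185  [CD ∥ BA ∩ DA ∥ CB]
2. B_y = 1657/185  [CD ∥ BA ∩ DA ∥ CB]
   → B = (2564/185, 1657/185)

B = (2564/185, 1657/185)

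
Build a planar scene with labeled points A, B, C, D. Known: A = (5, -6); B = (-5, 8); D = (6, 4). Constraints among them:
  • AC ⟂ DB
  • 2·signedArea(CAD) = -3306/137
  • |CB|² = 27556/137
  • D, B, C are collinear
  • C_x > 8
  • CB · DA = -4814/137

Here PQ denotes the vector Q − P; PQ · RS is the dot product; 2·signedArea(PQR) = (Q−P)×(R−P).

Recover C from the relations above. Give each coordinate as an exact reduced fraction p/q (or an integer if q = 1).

1. C_x = 1141/137  [D, B, C are collinear ∩ AC ⟂ DB]
2. C_y = 432/137  [D, B, C are collinear ∩ AC ⟂ DB]
   → C = (1141/137, 432/137)

C = (1141/137, 432/137)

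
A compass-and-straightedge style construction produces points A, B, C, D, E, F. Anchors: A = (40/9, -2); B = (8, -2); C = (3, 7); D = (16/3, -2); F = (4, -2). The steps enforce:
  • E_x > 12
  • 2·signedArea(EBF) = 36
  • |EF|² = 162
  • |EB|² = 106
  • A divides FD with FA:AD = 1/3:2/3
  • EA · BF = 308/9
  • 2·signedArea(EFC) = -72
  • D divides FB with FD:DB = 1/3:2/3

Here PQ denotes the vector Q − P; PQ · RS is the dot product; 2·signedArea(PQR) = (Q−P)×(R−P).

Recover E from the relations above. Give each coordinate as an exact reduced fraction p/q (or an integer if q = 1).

1. E_x = 13  [2·signedArea(EFC) = -72 ∩ 2·signedArea(EBF) = 36]
2. E_y = -11  [2·signedArea(EFC) = -72 ∩ 2·signedArea(EBF) = 36]
   → E = (13, -11)

E = (13, -11)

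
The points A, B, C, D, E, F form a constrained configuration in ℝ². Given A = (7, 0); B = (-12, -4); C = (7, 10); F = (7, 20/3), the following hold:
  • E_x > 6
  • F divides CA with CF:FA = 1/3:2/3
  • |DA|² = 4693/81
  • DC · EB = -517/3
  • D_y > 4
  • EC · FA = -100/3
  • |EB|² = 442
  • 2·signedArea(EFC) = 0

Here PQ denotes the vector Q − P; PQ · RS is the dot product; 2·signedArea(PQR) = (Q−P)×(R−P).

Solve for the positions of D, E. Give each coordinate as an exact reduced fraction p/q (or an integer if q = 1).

D = (2/3, 38/9)
E = (7, 5)

1. E_x = 7  [2·signedArea(EFC) = 0 ∩ EC · FA = -100/3]
2. E_y = 5  [2·signedArea(EFC) = 0 ∩ EC · FA = -100/3]
   → E = (7, 5)
3. D_x = 2/3  [line 19·x + 9·y + -152/3 = 0 ∩ |DA|² = 4693/81]
4. D_y = 38/9  [line 19·x + 9·y + -152/3 = 0 ∩ |DA|² = 4693/81]
   → D = (2/3, 38/9)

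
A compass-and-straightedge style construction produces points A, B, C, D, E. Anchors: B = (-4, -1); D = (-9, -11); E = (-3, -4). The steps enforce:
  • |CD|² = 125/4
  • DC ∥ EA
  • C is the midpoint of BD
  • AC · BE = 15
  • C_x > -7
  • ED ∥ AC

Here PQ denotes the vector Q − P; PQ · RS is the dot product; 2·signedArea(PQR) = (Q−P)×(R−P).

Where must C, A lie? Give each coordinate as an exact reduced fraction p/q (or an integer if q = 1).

A = (-1/2, 1)
C = (-13/2, -6)

1. C_x = -13/2  [C is the midpoint of BD]
2. C_y = -6  [C is the midpoint of BD]
   → C = (-13/2, -6)
3. A_x = -1/2  [ED ∥ AC ∩ DC ∥ EA]
4. A_y = 1  [ED ∥ AC ∩ DC ∥ EA]
   → A = (-1/2, 1)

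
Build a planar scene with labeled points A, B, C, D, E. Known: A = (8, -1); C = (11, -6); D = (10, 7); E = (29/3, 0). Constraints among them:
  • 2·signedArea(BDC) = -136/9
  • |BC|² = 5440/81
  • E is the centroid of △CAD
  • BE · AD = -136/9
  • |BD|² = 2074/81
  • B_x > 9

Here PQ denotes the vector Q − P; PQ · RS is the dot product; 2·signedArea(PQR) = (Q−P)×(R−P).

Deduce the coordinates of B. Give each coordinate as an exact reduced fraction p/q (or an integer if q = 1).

1. B_x = 83/9  [2·signedArea(BDC) = -136/9 ∩ BE · AD = -136/9]
2. B_y = 2  [2·signedArea(BDC) = -136/9 ∩ BE · AD = -136/9]
   → B = (83/9, 2)

B = (83/9, 2)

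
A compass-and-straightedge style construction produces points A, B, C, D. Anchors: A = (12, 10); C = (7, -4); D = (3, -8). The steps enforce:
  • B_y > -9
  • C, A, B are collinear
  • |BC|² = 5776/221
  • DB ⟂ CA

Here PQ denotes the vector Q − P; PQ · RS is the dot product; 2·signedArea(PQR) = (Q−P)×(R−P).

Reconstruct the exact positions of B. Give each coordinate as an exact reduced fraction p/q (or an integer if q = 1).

1. B_x = 1167/221  [C, A, B are collinear ∩ DB ⟂ CA]
2. B_y = -1948/221  [C, A, B are collinear ∩ DB ⟂ CA]
   → B = (1167/221, -1948/221)

B = (1167/221, -1948/221)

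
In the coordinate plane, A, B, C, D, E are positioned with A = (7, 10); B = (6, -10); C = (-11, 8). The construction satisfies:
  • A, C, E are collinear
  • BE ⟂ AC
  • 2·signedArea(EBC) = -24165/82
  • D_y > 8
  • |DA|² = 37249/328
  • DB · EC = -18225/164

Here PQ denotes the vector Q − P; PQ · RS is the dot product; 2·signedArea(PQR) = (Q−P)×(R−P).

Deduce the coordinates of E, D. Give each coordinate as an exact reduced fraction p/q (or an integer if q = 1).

D = (-589/164, 1447/164)
E = (313/82, 791/82)

1. E_x = 313/82  [A, C, E are collinear ∩ BE ⟂ AC]
2. E_y = 791/82  [A, C, E are collinear ∩ BE ⟂ AC]
   → E = (313/82, 791/82)
3. D_x = -589/164  [line 1215/82·x + 135/82·y + 6345/164 = 0 ∩ |DA|² = 37249/328]
4. D_y = 1447/164  [line 1215/82·x + 135/82·y + 6345/164 = 0 ∩ |DA|² = 37249/328]
   → D = (-589/164, 1447/164)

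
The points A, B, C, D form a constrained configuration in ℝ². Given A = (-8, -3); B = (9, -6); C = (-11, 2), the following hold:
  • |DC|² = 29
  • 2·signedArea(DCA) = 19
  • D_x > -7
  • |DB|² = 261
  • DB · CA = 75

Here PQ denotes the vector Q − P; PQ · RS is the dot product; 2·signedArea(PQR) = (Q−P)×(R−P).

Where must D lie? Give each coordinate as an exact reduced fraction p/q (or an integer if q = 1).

D = (-6, 0)

1. D_x = -6  [2·signedArea(DCA) = 19 ∩ DB · CA = 75]
2. D_y = 0  [2·signedArea(DCA) = 19 ∩ DB · CA = 75]
   → D = (-6, 0)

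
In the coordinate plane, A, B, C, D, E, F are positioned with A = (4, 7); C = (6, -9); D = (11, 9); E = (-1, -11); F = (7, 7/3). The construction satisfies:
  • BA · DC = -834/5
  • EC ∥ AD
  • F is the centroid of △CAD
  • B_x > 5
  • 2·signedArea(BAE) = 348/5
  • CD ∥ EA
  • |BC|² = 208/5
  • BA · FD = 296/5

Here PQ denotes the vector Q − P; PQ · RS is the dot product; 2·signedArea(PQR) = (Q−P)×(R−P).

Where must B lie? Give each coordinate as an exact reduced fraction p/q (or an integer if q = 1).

1. B_x = 26/5  [BA · DC = -834/5 ∩ 2·signedArea(BAE) = 348/5]
2. B_y = -13/5  [BA · DC = -834/5 ∩ 2·signedArea(BAE) = 348/5]
   → B = (26/5, -13/5)

B = (26/5, -13/5)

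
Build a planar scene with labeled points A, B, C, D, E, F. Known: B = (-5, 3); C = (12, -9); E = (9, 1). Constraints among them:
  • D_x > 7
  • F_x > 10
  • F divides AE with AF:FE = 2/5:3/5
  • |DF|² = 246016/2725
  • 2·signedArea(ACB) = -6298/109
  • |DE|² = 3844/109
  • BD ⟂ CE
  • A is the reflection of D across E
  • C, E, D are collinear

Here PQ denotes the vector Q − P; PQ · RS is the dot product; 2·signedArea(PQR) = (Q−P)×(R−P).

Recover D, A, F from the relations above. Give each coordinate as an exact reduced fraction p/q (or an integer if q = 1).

A = (1167/109, -511/109)
D = (795/109, 729/109)
F = (5463/545, -263/109)

1. D_x = 795/109  [C, E, D are collinear ∩ BD ⟂ CE]
2. D_y = 729/109  [C, E, D are collinear ∩ BD ⟂ CE]
   → D = (795/109, 729/109)
3. A_x = 1167/109  [A is the reflection of D across E]
4. A_y = -511/109  [A is the reflection of D across E]
   → A = (1167/109, -511/109)
5. F_x = 5463/545  [F divides AE with AF:FE = 2/5:3/5]
6. F_y = -263/109  [F divides AE with AF:FE = 2/5:3/5]
   → F = (5463/545, -263/109)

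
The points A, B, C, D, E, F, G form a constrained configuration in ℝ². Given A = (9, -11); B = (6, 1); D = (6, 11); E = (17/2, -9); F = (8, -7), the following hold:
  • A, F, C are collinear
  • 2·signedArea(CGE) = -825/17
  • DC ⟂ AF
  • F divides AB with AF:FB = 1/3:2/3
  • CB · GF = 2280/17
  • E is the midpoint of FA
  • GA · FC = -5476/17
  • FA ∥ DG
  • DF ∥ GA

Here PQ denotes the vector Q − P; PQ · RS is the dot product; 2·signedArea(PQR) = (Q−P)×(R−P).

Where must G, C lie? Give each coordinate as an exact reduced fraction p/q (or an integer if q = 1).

C = (62/17, 177/17)
G = (7, 7)

1. G_x = 7  [DF ∥ GA ∩ FA ∥ DG]
2. G_y = 7  [DF ∥ GA ∩ FA ∥ DG]
   → G = (7, 7)
3. C_x = 62/17  [A, F, C are collinear ∩ DC ⟂ AF]
4. C_y = 177/17  [A, F, C are collinear ∩ DC ⟂ AF]
   → C = (62/17, 177/17)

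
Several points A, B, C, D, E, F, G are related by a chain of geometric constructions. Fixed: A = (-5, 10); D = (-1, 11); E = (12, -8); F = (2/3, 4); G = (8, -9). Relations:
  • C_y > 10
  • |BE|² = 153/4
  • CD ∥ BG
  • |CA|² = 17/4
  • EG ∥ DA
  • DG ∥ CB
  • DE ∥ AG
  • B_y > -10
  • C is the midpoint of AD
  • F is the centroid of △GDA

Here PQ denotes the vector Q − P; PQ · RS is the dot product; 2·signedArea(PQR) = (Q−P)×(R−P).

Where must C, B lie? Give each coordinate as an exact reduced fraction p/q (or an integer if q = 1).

1. C_x = -3  [C is the midpoint of AD]
2. C_y = 21/2  [C is the midpoint of AD]
   → C = (-3, 21/2)
3. B_x = 6  [CD ∥ BG ∩ DG ∥ CB]
4. B_y = -19/2  [CD ∥ BG ∩ DG ∥ CB]
   → B = (6, -19/2)

B = (6, -19/2)
C = (-3, 21/2)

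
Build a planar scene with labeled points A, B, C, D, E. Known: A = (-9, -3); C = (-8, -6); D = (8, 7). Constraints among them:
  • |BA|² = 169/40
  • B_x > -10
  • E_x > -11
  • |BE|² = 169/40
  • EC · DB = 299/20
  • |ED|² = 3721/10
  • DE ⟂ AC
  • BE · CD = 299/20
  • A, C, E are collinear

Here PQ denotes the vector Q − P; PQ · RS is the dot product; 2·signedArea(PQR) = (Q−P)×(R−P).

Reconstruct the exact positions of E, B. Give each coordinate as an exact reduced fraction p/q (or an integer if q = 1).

B = (-193/20, -21/20)
E = (-103/10, 9/10)

1. E_x = -103/10  [A, C, E are collinear ∩ DE ⟂ AC]
2. E_y = 9/10  [A, C, E are collinear ∩ DE ⟂ AC]
   → E = (-103/10, 9/10)
3. B_x = -193/20  [BE · CD = 299/20 ∩ EC · DB = 299/20]
4. B_y = -21/20  [BE · CD = 299/20 ∩ EC · DB = 299/20]
   → B = (-193/20, -21/20)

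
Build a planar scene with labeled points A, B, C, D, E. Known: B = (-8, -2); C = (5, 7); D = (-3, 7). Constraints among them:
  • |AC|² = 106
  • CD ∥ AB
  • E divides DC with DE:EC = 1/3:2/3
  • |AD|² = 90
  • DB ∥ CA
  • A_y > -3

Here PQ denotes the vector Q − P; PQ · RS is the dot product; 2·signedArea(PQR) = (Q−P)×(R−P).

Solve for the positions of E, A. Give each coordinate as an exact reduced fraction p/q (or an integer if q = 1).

1. E_x = -1/3  [E divides DC with DE:EC = 1/3:2/3]
2. E_y = 7  [E divides DC with DE:EC = 1/3:2/3]
   → E = (-1/3, 7)
3. A_x = 0  [CD ∥ AB ∩ DB ∥ CA]
4. A_y = -2  [CD ∥ AB ∩ DB ∥ CA]
   → A = (0, -2)

A = (0, -2)
E = (-1/3, 7)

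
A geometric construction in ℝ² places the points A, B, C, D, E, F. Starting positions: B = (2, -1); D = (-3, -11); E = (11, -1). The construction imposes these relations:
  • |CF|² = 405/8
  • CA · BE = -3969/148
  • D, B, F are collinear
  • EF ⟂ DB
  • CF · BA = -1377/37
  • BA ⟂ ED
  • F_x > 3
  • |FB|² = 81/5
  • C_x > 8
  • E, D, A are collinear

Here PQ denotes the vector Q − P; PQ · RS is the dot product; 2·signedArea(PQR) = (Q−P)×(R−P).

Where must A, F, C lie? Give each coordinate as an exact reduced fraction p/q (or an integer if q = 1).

A = (373/74, -389/74)
C = (1187/148, -463/148)
F = (19/5, 13/5)

1. A_x = 373/74  [E, D, A are collinear ∩ BA ⟂ ED]
2. A_y = -389/74  [E, D, A are collinear ∩ BA ⟂ ED]
   → A = (373/74, -389/74)
3. F_x = 19/5  [D, B, F are collinear ∩ EF ⟂ DB]
4. F_y = 13/5  [D, B, F are collinear ∩ EF ⟂ DB]
   → F = (19/5, 13/5)
5. C_x = 1187/148  [CF · BA = -1377/37 ∩ CA · BE = -3969/148]
6. C_y = -463/148  [CF · BA = -1377/37 ∩ CA · BE = -3969/148]
   → C = (1187/148, -463/148)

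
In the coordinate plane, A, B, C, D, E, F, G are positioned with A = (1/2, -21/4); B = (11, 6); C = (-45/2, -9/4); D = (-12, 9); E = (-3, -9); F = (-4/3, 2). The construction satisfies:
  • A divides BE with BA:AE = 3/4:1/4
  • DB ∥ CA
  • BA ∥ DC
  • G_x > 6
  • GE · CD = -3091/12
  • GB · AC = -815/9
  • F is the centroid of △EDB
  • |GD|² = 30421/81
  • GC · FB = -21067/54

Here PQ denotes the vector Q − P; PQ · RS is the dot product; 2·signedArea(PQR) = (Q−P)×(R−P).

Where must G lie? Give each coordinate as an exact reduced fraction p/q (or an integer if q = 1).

G = (62/9, 14/3)

1. G_x = 62/9  [GE · CD = -3091/12 ∩ GB · AC = -815/9]
2. G_y = 14/3  [GE · CD = -3091/12 ∩ GB · AC = -815/9]
   → G = (62/9, 14/3)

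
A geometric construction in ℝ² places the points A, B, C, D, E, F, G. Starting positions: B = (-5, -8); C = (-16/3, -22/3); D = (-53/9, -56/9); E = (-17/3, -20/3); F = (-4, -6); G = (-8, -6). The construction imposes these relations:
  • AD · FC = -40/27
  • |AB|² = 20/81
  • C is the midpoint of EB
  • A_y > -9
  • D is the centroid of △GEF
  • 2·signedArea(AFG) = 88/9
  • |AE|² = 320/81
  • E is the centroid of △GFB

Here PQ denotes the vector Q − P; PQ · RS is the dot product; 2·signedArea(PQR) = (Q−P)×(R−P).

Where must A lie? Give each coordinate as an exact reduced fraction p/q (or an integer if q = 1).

1. A_x = -43/9  [2·signedArea(AFG) = 88/9 ∩ AD · FC = -40/27]
2. A_y = -76/9  [2·signedArea(AFG) = 88/9 ∩ AD · FC = -40/27]
   → A = (-43/9, -76/9)

A = (-43/9, -76/9)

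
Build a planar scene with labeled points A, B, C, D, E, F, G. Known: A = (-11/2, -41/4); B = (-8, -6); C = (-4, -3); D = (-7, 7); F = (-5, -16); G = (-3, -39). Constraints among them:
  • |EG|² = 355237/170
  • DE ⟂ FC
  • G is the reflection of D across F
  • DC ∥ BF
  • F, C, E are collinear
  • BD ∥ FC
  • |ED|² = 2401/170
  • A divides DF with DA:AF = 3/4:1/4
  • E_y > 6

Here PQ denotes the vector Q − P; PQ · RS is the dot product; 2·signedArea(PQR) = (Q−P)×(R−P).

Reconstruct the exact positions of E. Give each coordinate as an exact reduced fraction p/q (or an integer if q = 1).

1. E_x = -553/170  [F, C, E are collinear ∩ DE ⟂ FC]
2. E_y = 1141/170  [F, C, E are collinear ∩ DE ⟂ FC]
   → E = (-553/170, 1141/170)

E = (-553/170, 1141/170)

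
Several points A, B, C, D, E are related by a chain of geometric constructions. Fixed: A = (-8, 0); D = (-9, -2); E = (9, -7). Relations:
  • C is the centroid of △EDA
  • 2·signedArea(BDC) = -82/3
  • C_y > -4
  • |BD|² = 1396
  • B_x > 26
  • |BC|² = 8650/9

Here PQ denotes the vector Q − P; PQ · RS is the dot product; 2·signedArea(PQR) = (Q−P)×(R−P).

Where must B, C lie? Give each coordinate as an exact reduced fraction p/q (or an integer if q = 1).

1. C_x = -8/3  [C is the centroid of △EDA]
2. C_y = -3  [C is the centroid of △EDA]
   → C = (-8/3, -3)
3. B_x = 27  [line 1·x + 19/3·y + 49 = 0 ∩ |BD|² = 1396]
4. B_y = -12  [line 1·x + 19/3·y + 49 = 0 ∩ |BD|² = 1396]
   → B = (27, -12)

B = (27, -12)
C = (-8/3, -3)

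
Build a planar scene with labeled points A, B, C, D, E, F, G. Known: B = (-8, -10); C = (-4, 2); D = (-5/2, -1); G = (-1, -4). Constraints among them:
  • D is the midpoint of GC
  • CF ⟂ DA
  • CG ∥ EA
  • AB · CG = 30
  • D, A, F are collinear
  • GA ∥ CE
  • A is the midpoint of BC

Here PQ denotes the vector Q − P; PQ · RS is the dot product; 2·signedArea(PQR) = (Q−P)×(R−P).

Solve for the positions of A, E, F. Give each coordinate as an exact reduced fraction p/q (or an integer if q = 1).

A = (-6, -4)
E = (-9, 2)
F = (-32/17, -8/17)

1. A_x = -6  [A is the midpoint of BC]
2. A_y = -4  [A is the midpoint of BC]
   → A = (-6, -4)
3. E_x = -9  [CG ∥ EA ∩ GA ∥ CE]
4. E_y = 2  [CG ∥ EA ∩ GA ∥ CE]
   → E = (-9, 2)
5. F_x = -32/17  [D, A, F are collinear ∩ CF ⟂ DA]
6. F_y = -8/17  [D, A, F are collinear ∩ CF ⟂ DA]
   → F = (-32/17, -8/17)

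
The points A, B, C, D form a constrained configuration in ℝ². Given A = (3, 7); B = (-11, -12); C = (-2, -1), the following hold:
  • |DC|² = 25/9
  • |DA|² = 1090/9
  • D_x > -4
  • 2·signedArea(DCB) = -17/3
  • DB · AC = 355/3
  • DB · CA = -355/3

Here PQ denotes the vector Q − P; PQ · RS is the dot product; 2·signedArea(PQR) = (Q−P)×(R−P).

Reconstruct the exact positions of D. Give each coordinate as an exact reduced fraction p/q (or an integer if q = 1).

D = (-10/3, -2)

1. D_x = -10/3  [2·signedArea(DCB) = -17/3 ∩ DB · AC = 355/3]
2. D_y = -2  [2·signedArea(DCB) = -17/3 ∩ DB · AC = 355/3]
   → D = (-10/3, -2)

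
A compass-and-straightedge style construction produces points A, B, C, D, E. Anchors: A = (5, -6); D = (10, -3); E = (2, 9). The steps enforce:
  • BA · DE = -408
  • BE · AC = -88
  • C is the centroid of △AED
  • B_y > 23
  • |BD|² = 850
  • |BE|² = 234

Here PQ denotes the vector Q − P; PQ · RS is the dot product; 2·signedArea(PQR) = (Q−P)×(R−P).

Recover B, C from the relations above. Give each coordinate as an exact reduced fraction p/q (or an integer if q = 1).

1. B_x = -1  [line 8·x + -12·y + 296 = 0 ∩ |BD|² = 850]
2. B_y = 24  [line 8·x + -12·y + 296 = 0 ∩ |BD|² = 850]
   → B = (-1, 24)
3. C_x = 17/3  [BE · AC = -88 ∩ C is the centroid of △AED]
4. C_y = 0  [BE · AC = -88 ∩ C is the centroid of △AED]
   → C = (17/3, 0)

B = (-1, 24)
C = (17/3, 0)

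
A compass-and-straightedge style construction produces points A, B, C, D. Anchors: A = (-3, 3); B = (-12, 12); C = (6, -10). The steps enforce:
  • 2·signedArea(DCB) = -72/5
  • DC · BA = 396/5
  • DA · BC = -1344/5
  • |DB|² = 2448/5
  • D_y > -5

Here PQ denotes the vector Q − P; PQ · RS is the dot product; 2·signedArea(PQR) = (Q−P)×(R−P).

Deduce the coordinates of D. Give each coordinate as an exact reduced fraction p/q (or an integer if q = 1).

1. D_x = 12/5  [2·signedArea(DCB) = -72/5 ∩ DA · BC = -1344/5]
2. D_y = -24/5  [2·signedArea(DCB) = -72/5 ∩ DA · BC = -1344/5]
   → D = (12/5, -24/5)

D = (12/5, -24/5)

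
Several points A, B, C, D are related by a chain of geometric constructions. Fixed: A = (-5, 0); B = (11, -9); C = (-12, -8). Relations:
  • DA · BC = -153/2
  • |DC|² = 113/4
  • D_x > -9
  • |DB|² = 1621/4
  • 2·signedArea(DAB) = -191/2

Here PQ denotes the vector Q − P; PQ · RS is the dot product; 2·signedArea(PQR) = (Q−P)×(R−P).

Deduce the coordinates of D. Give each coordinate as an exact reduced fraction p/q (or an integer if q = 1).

1. D_x = -17/2  [DA · BC = -153/2 ∩ 2·signedArea(DAB) = -191/2]
2. D_y = -4  [DA · BC = -153/2 ∩ 2·signedArea(DAB) = -191/2]
   → D = (-17/2, -4)

D = (-17/2, -4)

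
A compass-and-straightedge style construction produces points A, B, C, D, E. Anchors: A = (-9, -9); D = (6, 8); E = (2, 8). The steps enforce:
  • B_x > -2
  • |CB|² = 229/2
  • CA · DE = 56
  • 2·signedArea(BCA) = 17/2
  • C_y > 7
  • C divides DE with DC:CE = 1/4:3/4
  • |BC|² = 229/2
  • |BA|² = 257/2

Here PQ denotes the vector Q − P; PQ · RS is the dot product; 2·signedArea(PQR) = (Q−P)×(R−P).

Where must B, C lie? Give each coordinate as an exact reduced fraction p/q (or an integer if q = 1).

B = (-3/2, -1/2)
C = (5, 8)

1. C_x = 5  [C divides DE with DC:CE = 1/4:3/4]
2. C_y = 8  [C divides DE with DC:CE = 1/4:3/4]
   → C = (5, 8)
3. B_x = -3/2  [line 17·x + -14·y + 37/2 = 0 ∩ |BA|² = 257/2]
4. B_y = -1/2  [line 17·x + -14·y + 37/2 = 0 ∩ |BA|² = 257/2]
   → B = (-3/2, -1/2)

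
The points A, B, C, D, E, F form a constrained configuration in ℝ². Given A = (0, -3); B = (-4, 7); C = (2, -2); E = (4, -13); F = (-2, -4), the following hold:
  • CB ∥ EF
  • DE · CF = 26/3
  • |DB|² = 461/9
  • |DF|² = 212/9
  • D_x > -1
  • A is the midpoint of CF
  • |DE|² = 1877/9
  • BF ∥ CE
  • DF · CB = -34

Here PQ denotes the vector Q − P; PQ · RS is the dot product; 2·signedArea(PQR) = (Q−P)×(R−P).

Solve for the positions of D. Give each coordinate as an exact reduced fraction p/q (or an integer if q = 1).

1. D_x = -2/3  [DE · CF = 26/3 ∩ DF · CB = -34]
2. D_y = 2/3  [DE · CF = 26/3 ∩ DF · CB = -34]
   → D = (-2/3, 2/3)

D = (-2/3, 2/3)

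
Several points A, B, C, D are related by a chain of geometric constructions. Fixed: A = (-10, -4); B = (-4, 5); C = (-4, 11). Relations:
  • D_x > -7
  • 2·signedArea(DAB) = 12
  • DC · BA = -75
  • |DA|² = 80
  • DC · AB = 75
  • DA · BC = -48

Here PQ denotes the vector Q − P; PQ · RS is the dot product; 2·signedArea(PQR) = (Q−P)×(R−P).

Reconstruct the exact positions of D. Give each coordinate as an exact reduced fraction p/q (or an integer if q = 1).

D = (-6, 4)

1. D_x = -6  [DC · AB = 75 ∩ DA · BC = -48]
2. D_y = 4  [DC · AB = 75 ∩ DA · BC = -48]
   → D = (-6, 4)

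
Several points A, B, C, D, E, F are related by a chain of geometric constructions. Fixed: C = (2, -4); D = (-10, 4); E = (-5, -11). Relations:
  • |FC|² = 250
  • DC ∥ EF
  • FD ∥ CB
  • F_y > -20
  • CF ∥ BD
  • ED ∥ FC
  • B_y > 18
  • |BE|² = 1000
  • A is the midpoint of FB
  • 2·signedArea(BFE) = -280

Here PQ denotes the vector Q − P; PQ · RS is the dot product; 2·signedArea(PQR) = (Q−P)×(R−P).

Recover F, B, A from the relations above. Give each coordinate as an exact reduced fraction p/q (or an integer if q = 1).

A = (-4, 0)
B = (-15, 19)
F = (7, -19)

1. F_x = 7  [ED ∥ FC ∩ DC ∥ EF]
2. F_y = -19  [ED ∥ FC ∩ DC ∥ EF]
   → F = (7, -19)
3. B_x = -15  [CF ∥ BD ∩ FD ∥ CB]
4. B_y = 19  [CF ∥ BD ∩ FD ∥ CB]
   → B = (-15, 19)
5. A_x = -4  [A is the midpoint of FB]
6. A_y = 0  [A is the midpoint of FB]
   → A = (-4, 0)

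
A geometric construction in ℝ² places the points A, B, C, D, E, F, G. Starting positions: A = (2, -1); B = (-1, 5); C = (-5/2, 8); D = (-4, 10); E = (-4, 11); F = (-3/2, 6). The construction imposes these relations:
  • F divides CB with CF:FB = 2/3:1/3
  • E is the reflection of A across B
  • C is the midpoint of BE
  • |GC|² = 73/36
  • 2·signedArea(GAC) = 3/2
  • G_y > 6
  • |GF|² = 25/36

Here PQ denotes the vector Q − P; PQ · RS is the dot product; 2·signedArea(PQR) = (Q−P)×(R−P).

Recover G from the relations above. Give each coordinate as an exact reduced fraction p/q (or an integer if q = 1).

1. G_x = -2  [line -9·x + -9/2·y + 12 = 0 ∩ |GF|² = 25/36]
2. G_y = 20/3  [line -9·x + -9/2·y + 12 = 0 ∩ |GF|² = 25/36]
   → G = (-2, 20/3)

G = (-2, 20/3)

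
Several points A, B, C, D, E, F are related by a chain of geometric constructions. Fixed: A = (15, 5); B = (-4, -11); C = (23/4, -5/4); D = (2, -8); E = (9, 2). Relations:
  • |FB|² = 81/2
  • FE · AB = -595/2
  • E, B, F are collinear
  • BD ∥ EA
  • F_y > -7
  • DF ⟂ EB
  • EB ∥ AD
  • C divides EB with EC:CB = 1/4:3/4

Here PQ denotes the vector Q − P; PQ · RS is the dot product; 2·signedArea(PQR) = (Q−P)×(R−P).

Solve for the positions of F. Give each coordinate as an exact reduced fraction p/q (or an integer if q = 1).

1. F_x = 1/2  [E, B, F are collinear ∩ DF ⟂ EB]
2. F_y = -13/2  [E, B, F are collinear ∩ DF ⟂ EB]
   → F = (1/2, -13/2)

F = (1/2, -13/2)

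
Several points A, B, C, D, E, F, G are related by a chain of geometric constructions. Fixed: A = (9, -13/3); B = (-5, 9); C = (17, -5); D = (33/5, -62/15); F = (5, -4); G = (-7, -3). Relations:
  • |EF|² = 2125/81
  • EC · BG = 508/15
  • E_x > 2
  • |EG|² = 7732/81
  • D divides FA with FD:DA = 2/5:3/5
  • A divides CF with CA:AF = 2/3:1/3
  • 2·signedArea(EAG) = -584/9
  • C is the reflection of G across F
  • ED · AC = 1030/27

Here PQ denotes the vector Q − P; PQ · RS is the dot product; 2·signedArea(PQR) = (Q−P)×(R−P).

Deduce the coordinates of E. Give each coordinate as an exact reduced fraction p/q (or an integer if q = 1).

E = (11/5, 13/45)

1. E_x = 11/5  [ED · AC = 1030/27 ∩ EC · BG = 508/15]
2. E_y = 13/45  [ED · AC = 1030/27 ∩ EC · BG = 508/15]
   → E = (11/5, 13/45)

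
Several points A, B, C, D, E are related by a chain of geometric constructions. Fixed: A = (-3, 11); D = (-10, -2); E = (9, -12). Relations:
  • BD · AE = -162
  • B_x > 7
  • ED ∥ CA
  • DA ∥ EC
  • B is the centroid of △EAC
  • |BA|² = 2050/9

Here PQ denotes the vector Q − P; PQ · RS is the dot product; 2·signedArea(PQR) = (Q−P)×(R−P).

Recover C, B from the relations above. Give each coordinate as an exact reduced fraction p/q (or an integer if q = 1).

1. C_x = 16  [ED ∥ CA ∩ DA ∥ EC]
2. C_y = 1  [ED ∥ CA ∩ DA ∥ EC]
   → C = (16, 1)
3. B_x = 22/3  [B is the centroid of △EAC]
4. B_y = 0  [B is the centroid of △EAC]
   → B = (22/3, 0)

B = (22/3, 0)
C = (16, 1)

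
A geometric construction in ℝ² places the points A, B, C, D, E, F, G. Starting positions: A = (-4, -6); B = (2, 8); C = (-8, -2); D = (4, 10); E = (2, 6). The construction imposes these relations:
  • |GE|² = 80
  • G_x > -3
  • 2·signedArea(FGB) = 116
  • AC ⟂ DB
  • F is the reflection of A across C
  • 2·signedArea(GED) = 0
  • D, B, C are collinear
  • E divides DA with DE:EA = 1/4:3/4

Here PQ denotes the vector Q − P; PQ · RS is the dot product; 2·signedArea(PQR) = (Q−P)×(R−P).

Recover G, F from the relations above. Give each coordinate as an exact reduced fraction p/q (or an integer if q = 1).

1. F_x = -12  [F is the reflection of A across C]
2. F_y = 2  [F is the reflection of A across C]
   → F = (-12, 2)
3. G_x = -2  [2·signedArea(GED) = 0 ∩ 2·signedArea(FGB) = 116]
4. G_y = -2  [2·signedArea(GED) = 0 ∩ 2·signedArea(FGB) = 116]
   → G = (-2, -2)

F = (-12, 2)
G = (-2, -2)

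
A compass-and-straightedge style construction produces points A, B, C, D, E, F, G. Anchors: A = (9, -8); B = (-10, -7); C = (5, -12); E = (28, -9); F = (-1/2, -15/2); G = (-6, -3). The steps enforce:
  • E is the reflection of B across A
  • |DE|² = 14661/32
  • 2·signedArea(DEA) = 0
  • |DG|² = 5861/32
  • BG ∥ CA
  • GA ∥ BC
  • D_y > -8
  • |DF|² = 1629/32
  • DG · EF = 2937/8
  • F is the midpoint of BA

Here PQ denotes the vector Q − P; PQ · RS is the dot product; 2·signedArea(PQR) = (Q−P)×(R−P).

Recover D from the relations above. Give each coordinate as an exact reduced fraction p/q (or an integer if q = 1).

1. D_x = 53/8  [2·signedArea(DEA) = 0 ∩ DG · EF = 2937/8]
2. D_y = -63/8  [2·signedArea(DEA) = 0 ∩ DG · EF = 2937/8]
   → D = (53/8, -63/8)

D = (53/8, -63/8)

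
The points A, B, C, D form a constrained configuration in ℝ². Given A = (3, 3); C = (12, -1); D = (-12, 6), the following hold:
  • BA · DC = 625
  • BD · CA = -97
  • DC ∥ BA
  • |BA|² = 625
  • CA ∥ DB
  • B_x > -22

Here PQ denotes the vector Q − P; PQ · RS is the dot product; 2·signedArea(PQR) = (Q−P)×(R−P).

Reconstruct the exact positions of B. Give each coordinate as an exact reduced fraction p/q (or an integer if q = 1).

B = (-21, 10)

1. B_x = -21  [DC ∥ BA ∩ CA ∥ DB]
2. B_y = 10  [DC ∥ BA ∩ CA ∥ DB]
   → B = (-21, 10)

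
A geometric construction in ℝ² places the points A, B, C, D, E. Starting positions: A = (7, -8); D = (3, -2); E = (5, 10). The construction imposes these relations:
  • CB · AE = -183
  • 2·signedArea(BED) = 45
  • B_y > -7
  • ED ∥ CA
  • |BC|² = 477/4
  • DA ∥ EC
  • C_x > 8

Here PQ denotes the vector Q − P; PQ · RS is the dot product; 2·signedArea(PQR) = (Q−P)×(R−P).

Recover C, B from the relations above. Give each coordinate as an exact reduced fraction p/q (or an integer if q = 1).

B = (6, -13/2)
C = (9, 4)

1. C_x = 9  [ED ∥ CA ∩ DA ∥ EC]
2. C_y = 4  [ED ∥ CA ∩ DA ∥ EC]
   → C = (9, 4)
3. B_x = 6  [2·signedArea(BED) = 45 ∩ CB · AE = -183]
4. B_y = -13/2  [2·signedArea(BED) = 45 ∩ CB · AE = -183]
   → B = (6, -13/2)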